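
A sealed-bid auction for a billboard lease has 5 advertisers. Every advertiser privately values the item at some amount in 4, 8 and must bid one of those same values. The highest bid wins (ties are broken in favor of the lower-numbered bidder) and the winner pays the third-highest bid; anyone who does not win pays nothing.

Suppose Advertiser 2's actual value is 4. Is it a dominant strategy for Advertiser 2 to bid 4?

Yes

Check each profile of the others' bids and compare truth against every alternative bid.
Others bid (4, 4, 8, 8): truth gives 0, best alternative gives -4.
Others bid (4, 8, 4, 8): truth gives 0, best alternative gives -4.
Others bid (4, 8, 8, 4): truth gives 0, best alternative gives -4.
Others bid (4, 8, 8, 8): truth gives 0, best alternative gives -4.
Others bid (4, 4, 4, 4): truth gives 0, best alternative gives 0.
Others bid (4, 4, 4, 8): truth gives 0, best alternative gives 0.
(Remaining 10 profiles checked similarly; truth is weakly best in each.)
In every case the truthful bid is at least as good as any alternative, so it is a dominant strategy.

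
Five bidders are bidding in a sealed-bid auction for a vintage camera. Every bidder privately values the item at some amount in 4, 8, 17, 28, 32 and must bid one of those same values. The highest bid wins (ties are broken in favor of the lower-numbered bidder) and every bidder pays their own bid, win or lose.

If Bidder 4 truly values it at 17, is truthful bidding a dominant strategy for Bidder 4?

Consider the case where Bidder 1 bids 4, Bidder 2 bids 4, Bidder 3 bids 4 and Bidder 5 bids 4.
Truthful bid 17: wins, pays 17, utility 17 - 17 = 0.
Bid 8 instead: wins, pays 8, utility 17 - 8 = 9.
Since 9 > 0, bidding 8 is strictly better here, so truthful bidding is not dominant.

No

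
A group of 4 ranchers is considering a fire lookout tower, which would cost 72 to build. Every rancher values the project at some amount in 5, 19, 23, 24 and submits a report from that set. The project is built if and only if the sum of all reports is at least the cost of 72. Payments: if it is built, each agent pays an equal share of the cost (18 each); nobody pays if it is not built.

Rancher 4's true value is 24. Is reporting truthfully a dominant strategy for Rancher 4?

Check each profile of the others' reports and compare truth against every alternative report.
Others report (5, 19, 24): truth gives 6, best alternative gives 0.
Others report (5, 24, 19): truth gives 6, best alternative gives 0.
Others report (19, 5, 24): truth gives 6, best alternative gives 0.
Others report (19, 24, 5): truth gives 6, best alternative gives 0.
Others report (24, 5, 19): truth gives 6, best alternative gives 0.
Others report (24, 19, 5): truth gives 6, best alternative gives 0.
(Remaining 58 profiles checked similarly; truth is weakly best in each.)
In every case the truthful report is at least as good as any alternative, so it is a dominant strategy.

Yes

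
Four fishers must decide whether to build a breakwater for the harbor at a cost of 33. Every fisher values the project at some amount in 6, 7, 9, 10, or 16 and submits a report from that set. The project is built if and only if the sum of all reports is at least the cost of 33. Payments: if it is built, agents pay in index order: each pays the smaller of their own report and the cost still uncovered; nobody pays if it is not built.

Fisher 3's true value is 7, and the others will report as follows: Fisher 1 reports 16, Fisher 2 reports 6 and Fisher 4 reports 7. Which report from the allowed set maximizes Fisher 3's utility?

Report 6: project built, pays 6, utility 7 - 6 = 1.
Report 7: project built, pays 7, utility 7 - 7 = 0.
Report 9: project built, pays 9, utility 7 - 9 = -2.
Report 10: project built, pays 10, utility 7 - 10 = -3.
Report 16: project built, pays 11, utility 7 - 11 = -4.
The best choice is 6 with utility 1.

6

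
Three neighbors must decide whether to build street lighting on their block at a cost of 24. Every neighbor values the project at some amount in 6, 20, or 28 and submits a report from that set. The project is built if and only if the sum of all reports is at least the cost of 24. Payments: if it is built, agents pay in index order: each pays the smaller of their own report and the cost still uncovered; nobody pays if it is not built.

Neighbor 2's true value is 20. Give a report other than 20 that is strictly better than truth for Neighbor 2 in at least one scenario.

6

Suppose Neighbor 1 reports 6 and Neighbor 3 reports 20.
Report 20: project built, pays 18, utility 20 - 18 = 2.
Report 6: project built, pays 6, utility 20 - 6 = 14.
So reporting 6 beats truth here (14 > 2).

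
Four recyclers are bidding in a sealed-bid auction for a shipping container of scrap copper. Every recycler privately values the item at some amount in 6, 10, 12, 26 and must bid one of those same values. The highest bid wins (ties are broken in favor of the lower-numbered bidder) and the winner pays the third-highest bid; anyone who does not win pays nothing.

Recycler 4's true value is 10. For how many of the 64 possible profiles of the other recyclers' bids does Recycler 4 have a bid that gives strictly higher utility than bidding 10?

6

Others bid (6, 6, 10): truth gives 0; bid 12 gives 4 > 0. Violating.
Others bid (6, 6, 12): truth gives 0; bid 26 gives 4 > 0. Violating.
Others bid (6, 10, 6): truth gives 0; bid 12 gives 4 > 0. Violating.
Others bid (6, 12, 6): truth gives 0; bid 26 gives 4 > 0. Violating.
Others bid (6, 6, 6): truth gives 4; no alternative beats it.
Others bid (6, 6, 26): truth gives 0; no alternative beats it.
(Checking all 64 profiles: 6 have a profitable deviation, 58 do not.)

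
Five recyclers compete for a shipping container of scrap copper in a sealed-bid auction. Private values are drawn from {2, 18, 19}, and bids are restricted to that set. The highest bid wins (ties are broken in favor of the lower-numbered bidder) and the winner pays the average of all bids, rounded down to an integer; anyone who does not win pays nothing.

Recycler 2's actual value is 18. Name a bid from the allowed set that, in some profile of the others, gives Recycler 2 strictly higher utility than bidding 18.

Suppose Recycler 1 bids 2, Recycler 3 bids 2, Recycler 4 bids 2 and Recycler 5 bids 19.
Bid 18: loses, pays 0, utility 0.
Bid 19: wins, pays 8, utility 18 - 8 = 10.
So bidding 19 beats truth here (10 > 0).

19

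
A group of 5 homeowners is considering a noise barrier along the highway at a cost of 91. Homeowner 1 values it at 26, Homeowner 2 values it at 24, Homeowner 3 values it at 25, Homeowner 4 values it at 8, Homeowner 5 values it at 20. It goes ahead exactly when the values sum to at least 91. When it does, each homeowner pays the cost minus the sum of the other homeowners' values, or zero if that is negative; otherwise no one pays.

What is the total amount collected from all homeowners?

47

Total value 103 ≥ cost 91, so it is built.
Homeowner 1: others sum to 77; max(0, 91 - 77) = 14.
Homeowner 2: others sum to 79; max(0, 91 - 79) = 12.
Homeowner 3: others sum to 78; max(0, 91 - 78) = 13.
Homeowner 4: others sum to 95; max(0, 91 - 95) = 0.
Homeowner 5: others sum to 83; max(0, 91 - 83) = 8.
Total collected = 14 + 12 + 13 + 0 + 8 = 47.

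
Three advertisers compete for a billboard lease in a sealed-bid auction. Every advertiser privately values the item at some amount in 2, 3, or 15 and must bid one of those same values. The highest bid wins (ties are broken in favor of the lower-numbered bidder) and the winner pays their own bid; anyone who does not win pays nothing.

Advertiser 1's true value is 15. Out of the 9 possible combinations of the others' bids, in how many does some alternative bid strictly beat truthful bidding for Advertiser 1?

Others bid (2, 2): truth gives 0; bid 2 gives 13 > 0. Violating.
Others bid (2, 3): truth gives 0; bid 3 gives 12 > 0. Violating.
Others bid (3, 2): truth gives 0; bid 3 gives 12 > 0. Violating.
Others bid (3, 3): truth gives 0; bid 3 gives 12 > 0. Violating.
Others bid (2, 15): truth gives 0; no alternative beats it.
Others bid (3, 15): truth gives 0; no alternative beats it.
(Checking all 9 profiles: 4 have a profitable deviation, 5 do not.)

4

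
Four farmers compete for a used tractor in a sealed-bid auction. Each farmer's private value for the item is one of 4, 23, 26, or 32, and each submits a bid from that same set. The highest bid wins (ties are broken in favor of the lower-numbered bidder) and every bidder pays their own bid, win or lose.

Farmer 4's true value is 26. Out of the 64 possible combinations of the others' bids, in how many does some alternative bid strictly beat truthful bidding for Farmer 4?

57

Others bid (4, 4, 4): truth gives 0; bid 23 gives 3 > 0. Violating.
Others bid (4, 4, 26): truth gives -26; bid 4 gives -4 > -26. Violating.
Others bid (4, 4, 32): truth gives -26; bid 4 gives -4 > -26. Violating.
Others bid (4, 23, 26): truth gives -26; bid 4 gives -4 > -26. Violating.
Others bid (4, 4, 23): truth gives 0; no alternative beats it.
Others bid (4, 23, 4): truth gives 0; no alternative beats it.
(Checking all 64 profiles: 57 have a profitable deviation, 7 do not.)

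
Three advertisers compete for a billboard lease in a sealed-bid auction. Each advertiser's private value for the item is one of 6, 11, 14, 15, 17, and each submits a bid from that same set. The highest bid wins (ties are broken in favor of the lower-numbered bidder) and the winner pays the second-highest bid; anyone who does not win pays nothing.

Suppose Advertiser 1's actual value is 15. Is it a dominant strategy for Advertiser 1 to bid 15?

Check each profile of the others' bids and compare truth against every alternative bid.
Others bid (6, 6): truth gives 9, best alternative gives 9.
Others bid (6, 11): truth gives 4, best alternative gives 4.
Others bid (11, 6): truth gives 4, best alternative gives 4.
Others bid (11, 11): truth gives 4, best alternative gives 4.
Others bid (6, 14): truth gives 1, best alternative gives 1.
Others bid (11, 14): truth gives 1, best alternative gives 1.
(Remaining 19 profiles checked similarly; truth is weakly best in each.)
In every case the truthful bid is at least as good as any alternative, so it is a dominant strategy.

Yes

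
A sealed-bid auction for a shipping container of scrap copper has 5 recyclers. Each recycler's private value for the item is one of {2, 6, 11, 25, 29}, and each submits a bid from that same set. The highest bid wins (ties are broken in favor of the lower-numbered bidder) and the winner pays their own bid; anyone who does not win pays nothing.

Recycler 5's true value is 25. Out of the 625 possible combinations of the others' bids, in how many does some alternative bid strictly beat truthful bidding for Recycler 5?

16

Others bid (2, 2, 2, 2): truth gives 0; bid 6 gives 19 > 0. Violating.
Others bid (2, 2, 2, 6): truth gives 0; bid 11 gives 14 > 0. Violating.
Others bid (2, 2, 6, 2): truth gives 0; bid 11 gives 14 > 0. Violating.
Others bid (2, 2, 6, 6): truth gives 0; bid 11 gives 14 > 0. Violating.
Others bid (2, 2, 2, 11): truth gives 0; no alternative beats it.
Others bid (2, 2, 2, 25): truth gives 0; no alternative beats it.
(Checking all 625 profiles: 16 have a profitable deviation, 609 do not.)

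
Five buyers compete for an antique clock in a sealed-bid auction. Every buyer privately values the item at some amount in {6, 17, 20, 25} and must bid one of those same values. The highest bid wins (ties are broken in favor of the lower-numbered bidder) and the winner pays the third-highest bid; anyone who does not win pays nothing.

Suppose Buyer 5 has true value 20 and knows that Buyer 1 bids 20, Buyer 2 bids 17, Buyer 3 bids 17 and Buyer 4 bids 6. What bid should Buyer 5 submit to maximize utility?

25

Bid 6: loses, pays 0, utility 0.
Bid 17: loses, pays 0, utility 0.
Bid 20: loses, pays 0, utility 0.
Bid 25: wins, pays 17, utility 20 - 17 = 3.
The best choice is 25 with utility 3.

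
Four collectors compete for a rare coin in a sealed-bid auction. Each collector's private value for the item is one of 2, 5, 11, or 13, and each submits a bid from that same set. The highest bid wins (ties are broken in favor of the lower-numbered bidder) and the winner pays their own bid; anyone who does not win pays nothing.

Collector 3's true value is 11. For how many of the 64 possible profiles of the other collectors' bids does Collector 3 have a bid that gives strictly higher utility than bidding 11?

Others bid (2, 2, 2): truth gives 0; bid 5 gives 6 > 0. Violating.
Others bid (2, 2, 5): truth gives 0; bid 5 gives 6 > 0. Violating.
Others bid (2, 2, 11): truth gives 0; no alternative beats it.
Others bid (2, 2, 13): truth gives 0; no alternative beats it.
(Checking all 64 profiles: 2 have a profitable deviation, 62 do not.)

2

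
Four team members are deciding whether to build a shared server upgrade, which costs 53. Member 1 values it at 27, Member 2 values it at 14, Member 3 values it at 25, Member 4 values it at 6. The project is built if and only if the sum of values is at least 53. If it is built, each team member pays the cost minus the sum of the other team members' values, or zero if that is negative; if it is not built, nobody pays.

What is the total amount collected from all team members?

14

Total value 72 ≥ cost 53, so it is built.
Member 1: others sum to 45; max(0, 53 - 45) = 8.
Member 2: others sum to 58; max(0, 53 - 58) = 0.
Member 3: others sum to 47; max(0, 53 - 47) = 6.
Member 4: others sum to 66; max(0, 53 - 66) = 0.
Total collected = 8 + 0 + 6 + 0 = 14.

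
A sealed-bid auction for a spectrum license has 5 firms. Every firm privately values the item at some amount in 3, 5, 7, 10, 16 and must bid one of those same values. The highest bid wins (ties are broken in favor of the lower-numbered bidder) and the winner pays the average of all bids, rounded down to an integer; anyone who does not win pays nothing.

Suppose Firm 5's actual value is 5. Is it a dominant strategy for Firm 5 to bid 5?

Consider the case where Firm 1 bids 3, Firm 2 bids 3, Firm 3 bids 3 and Firm 4 bids 5.
Truthful bid 5: loses, pays 0, utility 0.
Bid 7 instead: wins, pays 4, utility 5 - 4 = 1.
Since 1 > 0, bidding 7 is strictly better here, so truthful bidding is not dominant.

No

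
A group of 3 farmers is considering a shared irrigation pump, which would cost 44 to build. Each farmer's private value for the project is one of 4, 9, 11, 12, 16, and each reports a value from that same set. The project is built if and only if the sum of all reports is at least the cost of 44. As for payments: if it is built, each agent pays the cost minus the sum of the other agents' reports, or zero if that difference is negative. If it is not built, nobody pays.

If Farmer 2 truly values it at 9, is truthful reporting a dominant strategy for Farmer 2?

Yes

Check each profile of the others' reports and compare truth against every alternative report.
Others report (4, 4): truth gives 0, best alternative gives 0.
Others report (4, 9): truth gives 0, best alternative gives 0.
Others report (4, 11): truth gives 0, best alternative gives 0.
Others report (4, 12): truth gives 0, best alternative gives 0.
Others report (4, 16): truth gives 0, best alternative gives 0.
Others report (9, 4): truth gives 0, best alternative gives 0.
(Remaining 19 profiles checked similarly; truth is weakly best in each.)
In every case the truthful report is at least as good as any alternative, so it is a dominant strategy.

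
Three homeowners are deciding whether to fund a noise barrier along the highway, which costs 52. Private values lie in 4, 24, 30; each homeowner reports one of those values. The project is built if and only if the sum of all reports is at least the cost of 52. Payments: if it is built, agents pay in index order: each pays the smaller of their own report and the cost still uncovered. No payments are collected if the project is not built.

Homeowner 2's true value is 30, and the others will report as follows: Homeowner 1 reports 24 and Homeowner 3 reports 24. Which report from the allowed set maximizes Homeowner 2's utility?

Report 4: project built, pays 4, utility 30 - 4 = 26.
Report 24: project built, pays 24, utility 30 - 24 = 6.
Report 30: project built, pays 28, utility 30 - 28 = 2.
The best choice is 4 with utility 26.

4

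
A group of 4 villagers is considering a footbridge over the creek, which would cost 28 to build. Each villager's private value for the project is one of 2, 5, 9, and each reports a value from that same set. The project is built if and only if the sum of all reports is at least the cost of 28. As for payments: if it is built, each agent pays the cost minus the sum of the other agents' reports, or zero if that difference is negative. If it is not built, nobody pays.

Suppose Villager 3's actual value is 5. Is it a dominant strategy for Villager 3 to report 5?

Yes

Check each profile of the others' reports and compare truth against every alternative report.
Others report (9, 9, 9): truth gives 4, best alternative gives 4.
Others report (2, 2, 2): truth gives 0, best alternative gives 0.
Others report (2, 2, 5): truth gives 0, best alternative gives 0.
Others report (2, 2, 9): truth gives 0, best alternative gives 0.
Others report (2, 5, 2): truth gives 0, best alternative gives 0.
Others report (2, 5, 5): truth gives 0, best alternative gives 0.
(Remaining 21 profiles checked similarly; truth is weakly best in each.)
In every case the truthful report is at least as good as any alternative, so it is a dominant strategy.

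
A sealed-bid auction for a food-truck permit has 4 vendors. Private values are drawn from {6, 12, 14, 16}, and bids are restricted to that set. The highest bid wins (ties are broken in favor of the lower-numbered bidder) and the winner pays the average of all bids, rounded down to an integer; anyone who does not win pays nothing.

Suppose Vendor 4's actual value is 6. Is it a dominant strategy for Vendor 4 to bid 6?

Yes

Check each profile of the others' bids and compare truth against every alternative bid.
Others bid (6, 6, 6): truth gives 0, best alternative gives -1.
Others bid (6, 6, 12): truth gives 0, best alternative gives 0.
Others bid (6, 6, 14): truth gives 0, best alternative gives 0.
Others bid (6, 6, 16): truth gives 0, best alternative gives 0.
Others bid (6, 12, 6): truth gives 0, best alternative gives 0.
Others bid (6, 12, 12): truth gives 0, best alternative gives 0.
(Remaining 58 profiles checked similarly; truth is weakly best in each.)
In every case the truthful bid is at least as good as any alternative, so it is a dominant strategy.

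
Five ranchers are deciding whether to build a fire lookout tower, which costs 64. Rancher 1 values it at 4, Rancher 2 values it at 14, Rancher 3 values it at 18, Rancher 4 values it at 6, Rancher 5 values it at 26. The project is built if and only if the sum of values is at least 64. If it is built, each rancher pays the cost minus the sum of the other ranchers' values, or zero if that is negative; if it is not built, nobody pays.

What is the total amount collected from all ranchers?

Total value 68 ≥ cost 64, so it is built.
Rancher 1: others sum to 64; max(0, 64 - 64) = 0.
Rancher 2: others sum to 54; max(0, 64 - 54) = 10.
Rancher 3: others sum to 50; max(0, 64 - 50) = 14.
Rancher 4: others sum to 62; max(0, 64 - 62) = 2.
Rancher 5: others sum to 42; max(0, 64 - 42) = 22.
Total collected = 0 + 10 + 14 + 2 + 22 = 48.

48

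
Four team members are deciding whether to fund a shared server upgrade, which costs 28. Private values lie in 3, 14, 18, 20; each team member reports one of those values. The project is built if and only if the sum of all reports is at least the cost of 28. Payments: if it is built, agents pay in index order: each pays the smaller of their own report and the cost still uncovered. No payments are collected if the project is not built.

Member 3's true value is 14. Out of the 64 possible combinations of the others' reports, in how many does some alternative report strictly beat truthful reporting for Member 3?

21

Others report (3, 3, 20): truth gives 0; report 3 gives 11 > 0. Violating.
Others report (3, 14, 14): truth gives 3; report 3 gives 11 > 3. Violating.
Others report (3, 14, 18): truth gives 3; report 3 gives 11 > 3. Violating.
Others report (3, 14, 20): truth gives 3; report 3 gives 11 > 3. Violating.
Others report (3, 3, 3): truth gives 0; no alternative beats it.
Others report (3, 3, 14): truth gives 0; no alternative beats it.
(Checking all 64 profiles: 21 have a profitable deviation, 43 do not.)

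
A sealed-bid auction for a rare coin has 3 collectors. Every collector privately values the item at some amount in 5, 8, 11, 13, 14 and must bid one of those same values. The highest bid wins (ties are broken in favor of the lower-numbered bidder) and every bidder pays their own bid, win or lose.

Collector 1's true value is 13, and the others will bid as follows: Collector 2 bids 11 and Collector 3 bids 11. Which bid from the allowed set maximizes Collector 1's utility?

11

Bid 5: loses but pays 5, utility -5.
Bid 8: loses but pays 8, utility -8.
Bid 11: wins, pays 11, utility 13 - 11 = 2.
Bid 13: wins, pays 13, utility 13 - 13 = 0.
Bid 14: wins, pays 14, utility 13 - 14 = -1.
The best choice is 11 with utility 2.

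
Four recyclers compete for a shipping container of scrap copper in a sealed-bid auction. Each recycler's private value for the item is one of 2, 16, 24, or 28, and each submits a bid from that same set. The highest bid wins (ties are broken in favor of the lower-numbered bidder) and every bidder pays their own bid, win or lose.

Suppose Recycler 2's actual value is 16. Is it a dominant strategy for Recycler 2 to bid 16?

No

Consider the case where Recycler 1 bids 2, Recycler 3 bids 2 and Recycler 4 bids 24.
Truthful bid 16: loses but pays 16, utility -16.
Bid 2 instead: loses but pays 2, utility -2.
Since -2 > -16, bidding 2 is strictly better here, so truthful bidding is not dominant.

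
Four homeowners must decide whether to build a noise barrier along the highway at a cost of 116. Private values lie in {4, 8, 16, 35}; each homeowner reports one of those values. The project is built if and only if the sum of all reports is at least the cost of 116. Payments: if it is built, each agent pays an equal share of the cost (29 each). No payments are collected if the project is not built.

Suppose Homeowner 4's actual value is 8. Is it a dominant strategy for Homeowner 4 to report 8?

Check each profile of the others' reports and compare truth against every alternative report.
Others report (4, 4, 4): truth gives 0, best alternative gives 0.
Others report (4, 4, 8): truth gives 0, best alternative gives 0.
Others report (4, 4, 16): truth gives 0, best alternative gives 0.
Others report (4, 4, 35): truth gives 0, best alternative gives 0.
Others report (4, 8, 4): truth gives 0, best alternative gives 0.
Others report (4, 8, 8): truth gives 0, best alternative gives 0.
(Remaining 58 profiles checked similarly; truth is weakly best in each.)
In every case the truthful report is at least as good as any alternative, so it is a dominant strategy.

Yes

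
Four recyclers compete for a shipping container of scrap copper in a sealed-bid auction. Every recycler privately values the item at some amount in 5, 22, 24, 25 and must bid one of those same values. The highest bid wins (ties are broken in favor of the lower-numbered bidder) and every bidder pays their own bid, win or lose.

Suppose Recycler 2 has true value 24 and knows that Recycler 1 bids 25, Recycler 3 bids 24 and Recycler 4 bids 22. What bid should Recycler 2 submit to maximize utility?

5

Bid 5: loses but pays 5, utility -5.
Bid 22: loses but pays 22, utility -22.
Bid 24: loses but pays 24, utility -24.
Bid 25: loses but pays 25, utility -25.
The best choice is 5 with utility -5.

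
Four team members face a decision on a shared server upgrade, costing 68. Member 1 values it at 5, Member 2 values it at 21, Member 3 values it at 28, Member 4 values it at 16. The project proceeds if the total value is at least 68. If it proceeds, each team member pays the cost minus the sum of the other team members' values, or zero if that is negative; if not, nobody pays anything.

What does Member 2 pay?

19

Total value 70 ≥ cost 68, so the project is built.
The other team members' values sum to 49.
Cost minus that sum is 68 - 49 = 19.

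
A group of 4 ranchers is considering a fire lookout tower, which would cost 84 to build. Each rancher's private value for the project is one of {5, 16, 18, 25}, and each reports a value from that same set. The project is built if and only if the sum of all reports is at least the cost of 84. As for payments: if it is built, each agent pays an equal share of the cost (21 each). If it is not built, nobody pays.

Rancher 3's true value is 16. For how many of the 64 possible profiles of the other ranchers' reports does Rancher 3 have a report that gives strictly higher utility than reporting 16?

Others report (18, 25, 25): truth gives -5; report 5 gives 0 > -5. Violating.
Others report (25, 18, 25): truth gives -5; report 5 gives 0 > -5. Violating.
Others report (25, 25, 18): truth gives -5; report 5 gives 0 > -5. Violating.
Others report (25, 25, 25): truth gives -5; report 5 gives 0 > -5. Violating.
Others report (5, 5, 5): truth gives 0; no alternative beats it.
Others report (5, 5, 16): truth gives 0; no alternative beats it.
(Checking all 64 profiles: 4 have a profitable deviation, 60 do not.)

4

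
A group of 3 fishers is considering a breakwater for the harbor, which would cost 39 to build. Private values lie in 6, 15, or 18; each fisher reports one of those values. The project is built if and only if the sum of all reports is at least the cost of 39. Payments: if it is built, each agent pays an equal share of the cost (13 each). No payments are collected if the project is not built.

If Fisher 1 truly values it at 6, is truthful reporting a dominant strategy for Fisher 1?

Check each profile of the others' reports and compare truth against every alternative report.
Others report (6, 18): truth gives 0, best alternative gives -7.
Others report (15, 15): truth gives 0, best alternative gives -7.
Others report (18, 6): truth gives 0, best alternative gives -7.
Others report (15, 18): truth gives -7, best alternative gives -7.
Others report (18, 15): truth gives -7, best alternative gives -7.
Others report (18, 18): truth gives -7, best alternative gives -7.
(Remaining 3 profiles checked similarly; truth is weakly best in each.)
In every case the truthful report is at least as good as any alternative, so it is a dominant strategy.

Yes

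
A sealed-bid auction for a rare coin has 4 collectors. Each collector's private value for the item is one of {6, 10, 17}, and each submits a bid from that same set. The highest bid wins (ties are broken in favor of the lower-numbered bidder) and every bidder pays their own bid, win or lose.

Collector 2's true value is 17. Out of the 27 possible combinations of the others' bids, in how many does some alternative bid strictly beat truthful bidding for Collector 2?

Others bid (6, 6, 6): truth gives 0; bid 10 gives 7 > 0. Violating.
Others bid (6, 6, 10): truth gives 0; bid 10 gives 7 > 0. Violating.
Others bid (6, 10, 6): truth gives 0; bid 10 gives 7 > 0. Violating.
Others bid (6, 10, 10): truth gives 0; bid 10 gives 7 > 0. Violating.
Others bid (6, 6, 17): truth gives 0; no alternative beats it.
Others bid (6, 10, 17): truth gives 0; no alternative beats it.
(Checking all 27 profiles: 13 have a profitable deviation, 14 do not.)

13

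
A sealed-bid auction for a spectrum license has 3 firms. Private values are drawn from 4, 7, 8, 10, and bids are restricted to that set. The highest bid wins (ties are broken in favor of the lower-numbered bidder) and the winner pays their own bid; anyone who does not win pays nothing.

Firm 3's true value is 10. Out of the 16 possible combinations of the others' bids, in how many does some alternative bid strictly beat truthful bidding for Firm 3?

Others bid (4, 4): truth gives 0; bid 7 gives 3 > 0. Violating.
Others bid (4, 7): truth gives 0; bid 8 gives 2 > 0. Violating.
Others bid (7, 4): truth gives 0; bid 8 gives 2 > 0. Violating.
Others bid (7, 7): truth gives 0; bid 8 gives 2 > 0. Violating.
Others bid (4, 8): truth gives 0; no alternative beats it.
Others bid (4, 10): truth gives 0; no alternative beats it.
(Checking all 16 profiles: 4 have a profitable deviation, 12 do not.)

4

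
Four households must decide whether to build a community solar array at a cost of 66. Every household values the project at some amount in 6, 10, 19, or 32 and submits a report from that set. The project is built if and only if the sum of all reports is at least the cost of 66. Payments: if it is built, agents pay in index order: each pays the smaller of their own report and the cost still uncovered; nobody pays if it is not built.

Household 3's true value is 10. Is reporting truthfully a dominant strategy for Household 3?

Consider the case where Household 1 reports 6, Household 2 reports 32 and Household 4 reports 32.
Truthful report 10: project built, pays 10, utility 10 - 10 = 0.
Report 6 instead: project built, pays 6, utility 10 - 6 = 4.
Since 4 > 0, reporting 6 is strictly better here, so truthful reporting is not dominant.

No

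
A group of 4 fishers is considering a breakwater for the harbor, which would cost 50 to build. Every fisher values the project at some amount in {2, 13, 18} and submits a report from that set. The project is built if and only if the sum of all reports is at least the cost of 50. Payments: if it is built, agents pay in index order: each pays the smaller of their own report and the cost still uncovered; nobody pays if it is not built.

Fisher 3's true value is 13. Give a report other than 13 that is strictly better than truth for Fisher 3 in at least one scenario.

Suppose Fisher 1 reports 13, Fisher 2 reports 18 and Fisher 4 reports 18.
Report 13: project built, pays 13, utility 13 - 13 = 0.
Report 2: project built, pays 2, utility 13 - 2 = 11.
So reporting 2 beats truth here (11 > 0).

2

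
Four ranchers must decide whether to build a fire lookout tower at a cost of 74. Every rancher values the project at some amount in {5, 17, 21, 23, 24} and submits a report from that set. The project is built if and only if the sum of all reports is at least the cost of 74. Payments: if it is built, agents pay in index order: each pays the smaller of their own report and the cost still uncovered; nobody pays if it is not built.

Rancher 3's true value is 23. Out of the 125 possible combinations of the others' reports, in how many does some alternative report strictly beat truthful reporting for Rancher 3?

Others report (5, 24, 24): truth gives 0; report 21 gives 2 > 0. Violating.
Others report (17, 17, 21): truth gives 0; report 21 gives 2 > 0. Violating.
Others report (17, 17, 23): truth gives 0; report 17 gives 6 > 0. Violating.
Others report (17, 17, 24): truth gives 0; report 17 gives 6 > 0. Violating.
Others report (5, 5, 5): truth gives 0; no alternative beats it.
Others report (5, 5, 17): truth gives 0; no alternative beats it.
(Checking all 125 profiles: 66 have a profitable deviation, 59 do not.)

66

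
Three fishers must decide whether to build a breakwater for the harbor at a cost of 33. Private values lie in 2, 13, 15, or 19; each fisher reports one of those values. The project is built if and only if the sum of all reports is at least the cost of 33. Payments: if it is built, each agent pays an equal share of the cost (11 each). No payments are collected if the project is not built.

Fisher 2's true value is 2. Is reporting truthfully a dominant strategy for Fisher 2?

Yes

Check each profile of the others' reports and compare truth against every alternative report.
Others report (2, 19): truth gives 0, best alternative gives -9.
Others report (13, 13): truth gives 0, best alternative gives -9.
Others report (13, 15): truth gives 0, best alternative gives -9.
Others report (15, 13): truth gives 0, best alternative gives -9.
Others report (15, 15): truth gives 0, best alternative gives -9.
Others report (19, 2): truth gives 0, best alternative gives -9.
(Remaining 10 profiles checked similarly; truth is weakly best in each.)
In every case the truthful report is at least as good as any alternative, so it is a dominant strategy.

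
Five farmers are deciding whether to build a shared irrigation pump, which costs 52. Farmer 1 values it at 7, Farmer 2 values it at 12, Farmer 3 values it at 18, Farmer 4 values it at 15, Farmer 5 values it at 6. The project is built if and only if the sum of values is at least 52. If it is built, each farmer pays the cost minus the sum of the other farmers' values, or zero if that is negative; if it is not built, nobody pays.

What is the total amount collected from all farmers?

28

Total value 58 ≥ cost 52, so it is built.
Farmer 1: others sum to 51; max(0, 52 - 51) = 1.
Farmer 2: others sum to 46; max(0, 52 - 46) = 6.
Farmer 3: others sum to 40; max(0, 52 - 40) = 12.
Farmer 4: others sum to 43; max(0, 52 - 43) = 9.
Farmer 5: others sum to 52; max(0, 52 - 52) = 0.
Total collected = 1 + 6 + 12 + 9 + 0 = 28.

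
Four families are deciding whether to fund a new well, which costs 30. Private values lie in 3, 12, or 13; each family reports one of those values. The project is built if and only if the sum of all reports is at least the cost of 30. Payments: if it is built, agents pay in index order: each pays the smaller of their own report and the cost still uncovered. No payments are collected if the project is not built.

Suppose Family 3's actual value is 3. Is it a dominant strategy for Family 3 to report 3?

Yes

Check each profile of the others' reports and compare truth against every alternative report.
Others report (3, 3, 12): truth gives 0, best alternative gives -9.
Others report (3, 3, 13): truth gives 0, best alternative gives -9.
Others report (3, 12, 3): truth gives 0, best alternative gives -9.
Others report (3, 12, 12): truth gives 0, best alternative gives -9.
Others report (3, 12, 13): truth gives 0, best alternative gives -9.
Others report (3, 13, 3): truth gives 0, best alternative gives -9.
(Remaining 21 profiles checked similarly; truth is weakly best in each.)
In every case the truthful report is at least as good as any alternative, so it is a dominant strategy.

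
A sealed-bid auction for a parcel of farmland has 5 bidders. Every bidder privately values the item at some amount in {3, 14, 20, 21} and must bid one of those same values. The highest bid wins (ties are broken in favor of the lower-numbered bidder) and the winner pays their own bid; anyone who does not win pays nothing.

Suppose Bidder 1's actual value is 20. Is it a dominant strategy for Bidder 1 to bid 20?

Consider the case where Bidder 2 bids 3, Bidder 3 bids 3, Bidder 4 bids 3 and Bidder 5 bids 3.
Truthful bid 20: wins, pays 20, utility 20 - 20 = 0.
Bid 3 instead: wins, pays 3, utility 20 - 3 = 17.
Since 17 > 0, bidding 3 is strictly better here, so truthful bidding is not dominant.

No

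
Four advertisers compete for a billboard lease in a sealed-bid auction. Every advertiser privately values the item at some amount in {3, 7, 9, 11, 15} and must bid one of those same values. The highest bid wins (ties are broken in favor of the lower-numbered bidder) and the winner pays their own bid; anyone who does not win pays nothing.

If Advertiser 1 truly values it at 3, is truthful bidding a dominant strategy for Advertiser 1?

Yes

Check each profile of the others' bids and compare truth against every alternative bid.
Others bid (3, 3, 3): truth gives 0, best alternative gives -4.
Others bid (3, 3, 7): truth gives 0, best alternative gives -4.
Others bid (3, 7, 3): truth gives 0, best alternative gives -4.
Others bid (3, 7, 7): truth gives 0, best alternative gives -4.
Others bid (7, 3, 3): truth gives 0, best alternative gives -4.
Others bid (7, 3, 7): truth gives 0, best alternative gives -4.
(Remaining 119 profiles checked similarly; truth is weakly best in each.)
In every case the truthful bid is at least as good as any alternative, so it is a dominant strategy.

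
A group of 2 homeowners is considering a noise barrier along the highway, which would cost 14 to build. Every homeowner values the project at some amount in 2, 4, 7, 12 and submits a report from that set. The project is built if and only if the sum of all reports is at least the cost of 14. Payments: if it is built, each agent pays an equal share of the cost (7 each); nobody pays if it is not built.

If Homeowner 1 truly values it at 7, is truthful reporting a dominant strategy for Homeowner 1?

Yes

Check each profile of the others' reports and compare truth against every alternative report.
Others report (2): truth gives 0, best alternative gives 0.
Others report (4): truth gives 0, best alternative gives 0.
Others report (7): truth gives 0, best alternative gives 0.
Others report (12): truth gives 0, best alternative gives 0.
In every case the truthful report is at least as good as any alternative, so it is a dominant strategy.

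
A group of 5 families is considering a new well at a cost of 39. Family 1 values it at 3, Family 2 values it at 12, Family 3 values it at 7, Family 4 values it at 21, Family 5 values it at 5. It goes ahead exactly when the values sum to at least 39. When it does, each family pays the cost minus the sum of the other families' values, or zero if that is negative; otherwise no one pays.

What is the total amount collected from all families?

Total value 48 ≥ cost 39, so it is built.
Family 1: others sum to 45; max(0, 39 - 45) = 0.
Family 2: others sum to 36; max(0, 39 - 36) = 3.
Family 3: others sum to 41; max(0, 39 - 41) = 0.
Family 4: others sum to 27; max(0, 39 - 27) = 12.
Family 5: others sum to 43; max(0, 39 - 43) = 0.
Total collected = 0 + 3 + 0 + 12 + 0 = 15.

15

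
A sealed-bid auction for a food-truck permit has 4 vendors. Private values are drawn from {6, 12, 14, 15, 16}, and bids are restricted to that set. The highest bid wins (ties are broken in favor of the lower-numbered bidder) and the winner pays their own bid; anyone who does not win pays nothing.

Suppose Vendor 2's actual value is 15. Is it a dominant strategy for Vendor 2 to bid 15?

Consider the case where Vendor 1 bids 6, Vendor 3 bids 6 and Vendor 4 bids 6.
Truthful bid 15: wins, pays 15, utility 15 - 15 = 0.
Bid 12 instead: wins, pays 12, utility 15 - 12 = 3.
Since 3 > 0, bidding 12 is strictly better here, so truthful bidding is not dominant.

No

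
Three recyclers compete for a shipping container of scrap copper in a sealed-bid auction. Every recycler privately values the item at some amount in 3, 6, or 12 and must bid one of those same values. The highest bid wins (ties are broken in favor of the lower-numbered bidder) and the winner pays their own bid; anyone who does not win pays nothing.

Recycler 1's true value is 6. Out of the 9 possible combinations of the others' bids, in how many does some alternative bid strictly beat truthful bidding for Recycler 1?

Others bid (3, 3): truth gives 0; bid 3 gives 3 > 0. Violating.
Others bid (3, 6): truth gives 0; no alternative beats it.
Others bid (3, 12): truth gives 0; no alternative beats it.
(Checking all 9 profiles: 1 has a profitable deviation, 8 do not.)

1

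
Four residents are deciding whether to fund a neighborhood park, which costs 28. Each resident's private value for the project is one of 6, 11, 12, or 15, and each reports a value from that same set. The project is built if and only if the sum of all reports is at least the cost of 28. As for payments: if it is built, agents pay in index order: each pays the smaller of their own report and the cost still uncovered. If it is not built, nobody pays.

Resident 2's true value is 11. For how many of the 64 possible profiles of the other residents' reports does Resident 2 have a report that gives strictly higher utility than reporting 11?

63

Others report (6, 6, 11): truth gives 0; report 6 gives 5 > 0. Violating.
Others report (6, 6, 12): truth gives 0; report 6 gives 5 > 0. Violating.
Others report (6, 6, 15): truth gives 0; report 6 gives 5 > 0. Violating.
Others report (6, 11, 6): truth gives 0; report 6 gives 5 > 0. Violating.
Others report (6, 6, 6): truth gives 0; no alternative beats it.
(Checking all 64 profiles: 63 have a profitable deviation, 1 does not.)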